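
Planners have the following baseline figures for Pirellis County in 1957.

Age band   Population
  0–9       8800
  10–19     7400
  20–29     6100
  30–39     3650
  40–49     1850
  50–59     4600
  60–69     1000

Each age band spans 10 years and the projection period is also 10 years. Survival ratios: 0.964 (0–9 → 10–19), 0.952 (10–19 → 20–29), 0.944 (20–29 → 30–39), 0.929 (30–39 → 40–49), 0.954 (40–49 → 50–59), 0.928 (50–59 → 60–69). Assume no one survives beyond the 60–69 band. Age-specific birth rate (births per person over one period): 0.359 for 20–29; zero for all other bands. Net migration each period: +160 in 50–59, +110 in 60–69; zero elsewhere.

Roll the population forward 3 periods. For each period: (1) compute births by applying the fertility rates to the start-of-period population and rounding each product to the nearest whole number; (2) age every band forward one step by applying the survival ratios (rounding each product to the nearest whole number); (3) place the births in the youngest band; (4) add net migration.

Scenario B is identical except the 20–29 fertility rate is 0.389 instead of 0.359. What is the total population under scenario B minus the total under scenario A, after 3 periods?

After projecting period 1:
Births: 6100 × 0.359 = 2190
10–19: 8800 × 0.964 = 8483
20–29: 7400 × 0.952 = 7045
30–39: 6100 × 0.944 = 5758
40–49: 3650 × 0.929 = 3391
50–59: 1850 × 0.954 = 1765
60–69: 4600 × 0.928 = 4269
Net migration: 50–59 + 160 → 1925; 60–69 + 110 → 4379
Population now: 0–9=2190, 10–19=8483, 20–29=7045, 30–39=5758, 40–49=3391, 50–59=1925, 60–69=4379
After projecting period 2:
Births: 7045 × 0.359 = 2529
10–19: 2190 × 0.964 = 2111
20–29: 8483 × 0.952 = 8076
30–39: 7045 × 0.944 = 6650
40–49: 5758 × 0.929 = 5349
50–59: 3391 × 0.954 = 3235
60–69: 1925 × 0.928 = 1786
Net migration: 50–59 + 160 → 3395; 60–69 + 110 → 1896
Population now: 0–9=2529, 10–19=2111, 20–29=8076, 30–39=6650, 40–49=5349, 50–59=3395, 60–69=1896
After projecting period 3:
Births: 8076 × 0.359 = 2899
10–19: 2529 × 0.964 = 2438
20–29: 2111 × 0.952 = 2010
30–39: 8076 × 0.944 = 7624
40–49: 6650 × 0.929 = 6178
50–59: 5349 × 0.954 = 5103
60–69: 3395 × 0.928 = 3151
Net migration: 50–59 + 160 → 5263; 60–69 + 110 → 3261
Population now: 0–9=2899, 10–19=2438, 20–29=2010, 30–39=7624, 40–49=6178, 50–59=5263, 60–69=3261
Scenario A total after 3 periods: 29673
Scenario B projection —
After projecting period 1:
Births: 6100 × 0.389 = 2373
10–19: 8800 × 0.964 = 8483
20–29: 7400 × 0.952 = 7045
30–39: 6100 × 0.944 = 5758
40–49: 3650 × 0.929 = 3391
50–59: 1850 × 0.954 = 1765
60–69: 4600 × 0.928 = 4269
Net migration: 50–59 + 160 → 1925; 60–69 + 110 → 4379
Population now: 0–9=2373, 10–19=8483, 20–29=7045, 30–39=5758, 40–49=3391, 50–59=1925, 60–69=4379
After projecting period 2:
Births: 7045 × 0.389 = 2741
10–19: 2373 × 0.964 = 2288
20–29: 8483 × 0.952 = 8076
30–39: 7045 × 0.944 = 6650
40–49: 5758 × 0.929 = 5349
50–59: 3391 × 0.954 = 3235
60–69: 1925 × 0.928 = 1786
Net migration: 50–59 + 160 → 3395; 60–69 + 110 → 1896
Population now: 0–9=2741, 10–19=2288, 20–29=8076, 30–39=6650, 40–49=5349, 50–59=3395, 60–69=1896
After projecting period 3:
Births: 8076 × 0.389 = 3142
10–19: 2741 × 0.964 = 2642
20–29: 2288 × 0.952 = 2178
30–39: 8076 × 0.944 = 7624
40–49: 6650 × 0.929 = 6178
50–59: 5349 × 0.954 = 5103
60–69: 3395 × 0.928 = 3151
Net migration: 50–59 + 160 → 5263; 60–69 + 110 → 3261
Population now: 0–9=3142, 10–19=2642, 20–29=2178, 30–39=7624, 40–49=6178, 50–59=5263, 60–69=3261
Scenario B total after 3 periods: 30288
Difference B − A = 30288 − 29673 = 615

615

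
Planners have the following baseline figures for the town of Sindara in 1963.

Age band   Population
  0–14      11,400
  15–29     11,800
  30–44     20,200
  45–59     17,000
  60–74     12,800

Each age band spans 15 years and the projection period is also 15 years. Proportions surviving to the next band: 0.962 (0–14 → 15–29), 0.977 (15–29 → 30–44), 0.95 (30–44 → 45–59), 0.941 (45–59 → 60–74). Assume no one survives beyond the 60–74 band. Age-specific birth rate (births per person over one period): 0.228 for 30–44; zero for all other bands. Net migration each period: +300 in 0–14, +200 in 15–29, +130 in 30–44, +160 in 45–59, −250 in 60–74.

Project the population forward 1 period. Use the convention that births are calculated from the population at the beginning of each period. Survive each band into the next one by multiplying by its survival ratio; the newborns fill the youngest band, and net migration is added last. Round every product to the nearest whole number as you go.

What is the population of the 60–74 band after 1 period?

15747

Period 1.
Births: 20200 × 0.228 = 4606
15–29: 11400 × 0.962 = 10967
30–44: 11800 × 0.977 = 11529
45–59: 20200 × 0.95 = 19190
60–74: 17000 × 0.941 = 15997
Net migration: 0–14 + 300 → 4906; 15–29 + 200 → 11167; 30–44 + 130 → 11659; 45–59 + 160 → 19350; 60–74 − 250 → 15747
Giving 4906 / 11167 / 11659 / 19350 / 15747.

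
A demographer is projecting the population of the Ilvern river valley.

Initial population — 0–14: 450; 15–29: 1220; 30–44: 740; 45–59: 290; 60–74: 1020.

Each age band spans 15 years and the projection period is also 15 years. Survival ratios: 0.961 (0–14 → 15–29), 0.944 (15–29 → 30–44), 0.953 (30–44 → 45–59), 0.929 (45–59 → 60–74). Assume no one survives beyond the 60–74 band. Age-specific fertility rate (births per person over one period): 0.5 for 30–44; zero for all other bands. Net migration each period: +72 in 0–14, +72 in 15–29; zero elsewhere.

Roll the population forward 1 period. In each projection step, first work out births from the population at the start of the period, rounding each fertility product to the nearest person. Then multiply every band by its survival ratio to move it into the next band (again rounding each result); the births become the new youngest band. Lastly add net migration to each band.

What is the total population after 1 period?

3072

Numbering the groups 1..5 from youngest to oldest:
After projecting period 1:
Births: 740 × 0.5 = 370
Group 2: 450 × 0.961 = 432
Group 3: 1220 × 0.944 = 1152
Group 4: 740 × 0.953 = 705
Group 5: 290 × 0.929 = 269
Net migration: Group 1 + 72 → 442; Group 2 + 72 → 504
Population now: 0–14=442, 15–29=504, 30–44=1152, 45–59=705, 60–74=269
Total after period 1: 442 + 504 + 1152 + 705 + 269 = 3072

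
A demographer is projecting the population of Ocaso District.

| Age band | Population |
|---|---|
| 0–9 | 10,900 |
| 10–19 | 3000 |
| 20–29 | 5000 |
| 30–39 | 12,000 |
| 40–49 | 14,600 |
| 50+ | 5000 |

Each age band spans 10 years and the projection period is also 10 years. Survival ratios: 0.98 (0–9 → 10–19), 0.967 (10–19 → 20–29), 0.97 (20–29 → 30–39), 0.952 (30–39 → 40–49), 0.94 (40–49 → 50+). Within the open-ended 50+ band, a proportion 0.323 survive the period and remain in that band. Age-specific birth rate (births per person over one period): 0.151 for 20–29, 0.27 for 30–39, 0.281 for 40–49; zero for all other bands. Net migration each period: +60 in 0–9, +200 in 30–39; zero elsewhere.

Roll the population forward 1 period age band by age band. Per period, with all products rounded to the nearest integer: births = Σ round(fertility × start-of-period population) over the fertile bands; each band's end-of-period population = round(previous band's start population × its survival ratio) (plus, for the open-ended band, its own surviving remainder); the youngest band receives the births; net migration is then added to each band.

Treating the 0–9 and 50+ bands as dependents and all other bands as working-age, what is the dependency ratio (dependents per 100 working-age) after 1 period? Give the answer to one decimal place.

[period 1]
Births: 5000 × 0.151 = 755, 12000 × 0.27 = 3240, 14600 × 0.281 = 4103 → total 8098
10–19: 10900 × 0.98 = 10682
20–29: 3000 × 0.967 = 2901
30–39: 5000 × 0.97 = 4850
40–49: 12000 × 0.952 = 11424
50+: 14600 × 0.94 + 5000 × 0.323 = 13724 + 1615 = 15339
Net migration: 0–9 + 60 → 8158; 30–39 + 200 → 5050
Population now: 0–9=8158, 10–19=10682, 20–29=2901, 30–39=5050, 40–49=11424, 50+=15339
Dependents (band 0–9 + band 50+) = 8158 + 15339 = 23497; working-age = 30057; ratio = 23497/30057 × 100 = 78.2

78.2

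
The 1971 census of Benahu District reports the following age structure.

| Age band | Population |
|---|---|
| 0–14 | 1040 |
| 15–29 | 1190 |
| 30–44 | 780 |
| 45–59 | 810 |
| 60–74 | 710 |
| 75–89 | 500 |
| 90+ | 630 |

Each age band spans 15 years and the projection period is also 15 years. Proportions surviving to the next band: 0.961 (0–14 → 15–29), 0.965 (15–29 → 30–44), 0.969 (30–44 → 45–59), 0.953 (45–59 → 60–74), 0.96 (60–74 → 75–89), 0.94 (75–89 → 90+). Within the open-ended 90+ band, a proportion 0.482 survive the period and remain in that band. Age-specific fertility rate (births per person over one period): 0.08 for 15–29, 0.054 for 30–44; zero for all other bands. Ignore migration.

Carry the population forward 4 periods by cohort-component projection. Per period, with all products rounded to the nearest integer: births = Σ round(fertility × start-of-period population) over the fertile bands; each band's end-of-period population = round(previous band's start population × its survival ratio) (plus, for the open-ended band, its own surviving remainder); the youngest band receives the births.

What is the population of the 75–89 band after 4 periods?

1018

Period 1.
Births: 1190 × 0.08 = 95 ; 780 × 0.054 = 42 → 137
15–29: 1040 × 0.961 = 999
30–44: 1190 × 0.965 = 1148
45–59: 780 × 0.969 = 756
60–74: 810 × 0.953 = 772
75–89: 710 × 0.96 = 682
90+: 500 × 0.94 + 630 × 0.482 = 470 + 304 = 774
→ [137, 999, 1148, 756, 772, 682, 774]
Period 2.
Births: 999 × 0.08 = 80 ; 1148 × 0.054 = 62 → 142
15–29: 137 × 0.961 = 132
30–44: 999 × 0.965 = 964
45–59: 1148 × 0.969 = 1112
60–74: 756 × 0.953 = 720
75–89: 772 × 0.96 = 741
90+: 682 × 0.94 + 774 × 0.482 = 641 + 373 = 1014
→ [142, 132, 964, 1112, 720, 741, 1014]
Period 3.
Births: 132 × 0.08 = 11 ; 964 × 0.054 = 52 → 63
15–29: 142 × 0.961 = 136
30–44: 132 × 0.965 = 127
45–59: 964 × 0.969 = 934
60–74: 1112 × 0.953 = 1060
75–89: 720 × 0.96 = 691
90+: 741 × 0.94 + 1014 × 0.482 = 697 + 489 = 1186
→ [63, 136, 127, 934, 1060, 691, 1186]
Period 4.
Births: 136 × 0.08 = 11 ; 127 × 0.054 = 7 → 18
15–29: 63 × 0.961 = 61
30–44: 136 × 0.965 = 131
45–59: 127 × 0.969 = 123
60–74: 934 × 0.953 = 890
75–89: 1060 × 0.96 = 1018
90+: 691 × 0.94 + 1186 × 0.482 = 650 + 572 = 1222
→ [18, 61, 131, 123, 890, 1018, 1222]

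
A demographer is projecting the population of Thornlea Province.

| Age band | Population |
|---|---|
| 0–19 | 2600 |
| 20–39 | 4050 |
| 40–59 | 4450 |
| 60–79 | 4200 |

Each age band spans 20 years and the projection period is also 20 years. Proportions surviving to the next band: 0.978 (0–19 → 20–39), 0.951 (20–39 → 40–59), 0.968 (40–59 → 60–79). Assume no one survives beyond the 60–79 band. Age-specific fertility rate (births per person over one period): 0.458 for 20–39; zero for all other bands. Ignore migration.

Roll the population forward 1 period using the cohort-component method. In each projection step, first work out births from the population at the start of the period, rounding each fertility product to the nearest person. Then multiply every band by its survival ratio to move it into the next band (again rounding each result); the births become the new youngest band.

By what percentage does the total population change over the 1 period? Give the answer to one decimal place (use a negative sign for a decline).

-17.9

(Bands numbered youngest = 1 to oldest = 4.)
Period 1:
Births: 4050 × 0.458 = 1855
Band 2: 2600 × 0.978 = 2543
Band 3: 4050 × 0.951 = 3852
Band 4: 4450 × 0.968 = 4308
→ [1855, 2543, 3852, 4308]
Total: 15300 → 12558; change = -2742; percentage change = -17.9%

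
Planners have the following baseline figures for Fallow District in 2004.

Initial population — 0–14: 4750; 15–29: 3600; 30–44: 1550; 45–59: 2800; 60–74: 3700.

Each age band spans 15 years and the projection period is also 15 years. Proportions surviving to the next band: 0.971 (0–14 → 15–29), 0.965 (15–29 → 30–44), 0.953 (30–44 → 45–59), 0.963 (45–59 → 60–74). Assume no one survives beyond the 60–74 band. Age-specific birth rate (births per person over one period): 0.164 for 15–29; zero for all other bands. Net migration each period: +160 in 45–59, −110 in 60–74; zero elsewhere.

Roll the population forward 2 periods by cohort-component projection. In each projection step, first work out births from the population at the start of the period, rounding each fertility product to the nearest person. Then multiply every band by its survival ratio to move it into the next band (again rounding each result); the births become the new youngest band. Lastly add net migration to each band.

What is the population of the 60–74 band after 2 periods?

1466

Period 1:
Births: 3600 * 0.164 = 590
15–29: 4750 * 0.971 = 4612
30–44: 3600 * 0.965 = 3474
45–59: 1550 * 0.953 = 1477
60–74: 2800 * 0.963 = 2696
Net migration: 45–59 + 160 → 1637; 60–74 − 110 → 2586
Giving 590 / 4612 / 3474 / 1637 / 2586.
Period 2:
Births: 4612 * 0.164 = 756
15–29: 590 * 0.971 = 573
30–44: 4612 * 0.965 = 4451
45–59: 3474 * 0.953 = 3311
60–74: 1637 * 0.963 = 1576
Net migration: 45–59 + 160 → 3471; 60–74 − 110 → 1466
Giving 756 / 573 / 4451 / 3471 / 1466.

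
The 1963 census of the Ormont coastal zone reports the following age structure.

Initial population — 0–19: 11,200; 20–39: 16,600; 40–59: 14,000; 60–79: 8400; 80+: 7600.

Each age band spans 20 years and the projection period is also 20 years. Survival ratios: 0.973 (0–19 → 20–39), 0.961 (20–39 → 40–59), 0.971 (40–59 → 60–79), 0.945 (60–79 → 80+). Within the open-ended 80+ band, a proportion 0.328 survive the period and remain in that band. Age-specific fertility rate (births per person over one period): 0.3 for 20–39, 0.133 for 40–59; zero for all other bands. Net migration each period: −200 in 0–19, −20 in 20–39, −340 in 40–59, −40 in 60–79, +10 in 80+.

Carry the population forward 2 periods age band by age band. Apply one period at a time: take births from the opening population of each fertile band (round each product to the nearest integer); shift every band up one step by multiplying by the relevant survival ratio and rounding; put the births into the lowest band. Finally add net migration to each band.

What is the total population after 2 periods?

(Groups numbered youngest = 1 to oldest = 5.)
— Period 1 —
Births: 16600 × 0.3 = 4980, 14000 × 0.133 = 1862 — total 6842
Group 2: 11200 × 0.973 = 10898
Group 3: 16600 × 0.961 = 15953
Group 4: 14000 × 0.971 = 13594
Group 5: 8400 × 0.945 + 7600 × 0.328 = 7938 + 2493 = 10431
Net migration: Group 1 − 200 → 6642; Group 2 − 20 → 10878; Group 3 − 340 → 15613; Group 4 − 40 → 13554; Group 5 + 10 → 10441
Giving 6642 / 10878 / 15613 / 13554 / 10441.
— Period 2 —
Births: 10878 × 0.3 = 3263, 15613 × 0.133 = 2077 — total 5340
Group 2: 6642 × 0.973 = 6463
Group 3: 10878 × 0.961 = 10454
Group 4: 15613 × 0.971 = 15160
Group 5: 13554 × 0.945 + 10441 × 0.328 = 12809 + 3425 = 16234
Net migration: Group 1 − 200 → 5140; Group 2 − 20 → 6443; Group 3 − 340 → 10114; Group 4 − 40 → 15120; Group 5 + 10 → 16244
Giving 5140 / 6443 / 10114 / 15120 / 16244.
Total after period 2: 5140 + 6443 + 10114 + 15120 + 16244 = 53061

53061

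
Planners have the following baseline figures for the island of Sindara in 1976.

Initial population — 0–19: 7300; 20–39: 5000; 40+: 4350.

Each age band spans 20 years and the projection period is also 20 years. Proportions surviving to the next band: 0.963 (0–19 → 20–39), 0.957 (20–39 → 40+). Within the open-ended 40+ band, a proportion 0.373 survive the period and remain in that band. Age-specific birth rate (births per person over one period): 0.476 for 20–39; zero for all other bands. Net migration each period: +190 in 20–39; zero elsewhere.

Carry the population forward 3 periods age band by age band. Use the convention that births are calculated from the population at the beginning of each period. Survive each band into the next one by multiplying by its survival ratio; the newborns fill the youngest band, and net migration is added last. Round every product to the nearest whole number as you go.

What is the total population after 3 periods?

— Period 1 —
Births: 5000 × 0.476 = 2380
20–39: 7300 × 0.963 = 7030
40+: 5000 × 0.957 + 4350 × 0.373 = 4785 + 1623 = 6408
Net migration: 20–39 + 190 → 7220
Giving 2380 / 7220 / 6408.
— Period 2 —
Births: 7220 × 0.476 = 3437
20–39: 2380 × 0.963 = 2292
40+: 7220 × 0.957 + 6408 × 0.373 = 6910 + 2390 = 9300
Net migration: 20–39 + 190 → 2482
Giving 3437 / 2482 / 9300.
— Period 3 —
Births: 2482 × 0.476 = 1181
20–39: 3437 × 0.963 = 3310
40+: 2482 × 0.957 + 9300 × 0.373 = 2375 + 3469 = 5844
Net migration: 20–39 + 190 → 3500
Giving 1181 / 3500 / 5844.
Total after period 3: 1181 + 3500 + 5844 = 10525

10525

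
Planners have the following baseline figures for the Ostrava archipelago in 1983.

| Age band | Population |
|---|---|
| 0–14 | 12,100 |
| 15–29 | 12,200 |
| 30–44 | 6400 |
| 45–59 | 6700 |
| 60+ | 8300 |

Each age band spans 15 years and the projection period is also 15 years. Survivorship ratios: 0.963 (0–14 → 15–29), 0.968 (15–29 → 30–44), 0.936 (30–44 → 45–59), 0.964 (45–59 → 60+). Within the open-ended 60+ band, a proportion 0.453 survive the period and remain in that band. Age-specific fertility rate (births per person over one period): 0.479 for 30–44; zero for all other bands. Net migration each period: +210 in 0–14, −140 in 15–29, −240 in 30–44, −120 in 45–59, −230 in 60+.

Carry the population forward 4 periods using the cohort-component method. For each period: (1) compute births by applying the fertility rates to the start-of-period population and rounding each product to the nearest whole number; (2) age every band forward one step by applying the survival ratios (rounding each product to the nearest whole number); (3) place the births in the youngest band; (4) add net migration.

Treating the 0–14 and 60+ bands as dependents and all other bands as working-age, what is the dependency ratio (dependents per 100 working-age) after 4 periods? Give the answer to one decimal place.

141.2

Call the bands 1 to 5, youngest first.
After projecting period 1:
Births: 6400 × 0.479 = 3066
Band 2: 12100 × 0.963 = 11652
Band 3: 12200 × 0.968 = 11810
Band 4: 6400 × 0.936 = 5990
Band 5: 6700 × 0.964 + 8300 × 0.453 = 6459 + 3760 = 10219
Net migration: Band 1 + 210 → 3276; Band 2 − 140 → 11512; Band 3 − 240 → 11570; Band 4 − 120 → 5870; Band 5 − 230 → 9989
Population now: 0–14=3276, 15–29=11512, 30–44=11570, 45–59=5870, 60+=9989
After projecting period 2:
Births: 11570 × 0.479 = 5542
Band 2: 3276 × 0.963 = 3155
Band 3: 11512 × 0.968 = 11144
Band 4: 11570 × 0.936 = 10830
Band 5: 5870 × 0.964 + 9989 × 0.453 = 5659 + 4525 = 10184
Net migration: Band 1 + 210 → 5752; Band 2 − 140 → 3015; Band 3 − 240 → 10904; Band 4 − 120 → 10710; Band 5 − 230 → 9954
Population now: 0–14=5752, 15–29=3015, 30–44=10904, 45–59=10710, 60+=9954
After projecting period 3:
Births: 10904 × 0.479 = 5223
Band 2: 5752 × 0.963 = 5539
Band 3: 3015 × 0.968 = 2919
Band 4: 10904 × 0.936 = 10206
Band 5: 10710 × 0.964 + 9954 × 0.453 = 10324 + 4509 = 14833
Net migration: Band 1 + 210 → 5433; Band 2 − 140 → 5399; Band 3 − 240 → 2679; Band 4 − 120 → 10086; Band 5 − 230 → 14603
Population now: 0–14=5433, 15–29=5399, 30–44=2679, 45–59=10086, 60+=14603
After projecting period 4:
Births: 2679 × 0.479 = 1283
Band 2: 5433 × 0.963 = 5232
Band 3: 5399 × 0.968 = 5226
Band 4: 2679 × 0.936 = 2508
Band 5: 10086 × 0.964 + 14603 × 0.453 = 9723 + 6615 = 16338
Net migration: Band 1 + 210 → 1493; Band 2 − 140 → 5092; Band 3 − 240 → 4986; Band 4 − 120 → 2388; Band 5 − 230 → 16108
Population now: 0–14=1493, 15–29=5092, 30–44=4986, 45–59=2388, 60+=16108
Dependents (band 0–14 + band 60+) = 1493 + 16108 = 17601; working-age = 12466; ratio = 17601/12466 × 100 = 141.2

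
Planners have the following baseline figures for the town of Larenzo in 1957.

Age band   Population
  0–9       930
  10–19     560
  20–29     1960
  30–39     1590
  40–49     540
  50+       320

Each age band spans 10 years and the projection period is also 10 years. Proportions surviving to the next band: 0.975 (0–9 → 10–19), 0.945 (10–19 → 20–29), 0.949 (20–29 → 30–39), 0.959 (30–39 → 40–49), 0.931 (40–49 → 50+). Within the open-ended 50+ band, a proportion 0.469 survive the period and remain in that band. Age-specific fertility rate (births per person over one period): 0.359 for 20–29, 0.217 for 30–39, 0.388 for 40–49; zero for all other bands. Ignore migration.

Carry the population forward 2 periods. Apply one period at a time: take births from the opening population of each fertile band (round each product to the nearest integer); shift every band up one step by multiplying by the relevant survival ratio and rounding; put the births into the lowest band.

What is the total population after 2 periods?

7283

Period 1.
Births: 1960 × 0.359 = 704 ; 1590 × 0.217 = 345 ; 540 × 0.388 = 210 → 1259
10–19: 930 × 0.975 = 907
20–29: 560 × 0.945 = 529
30–39: 1960 × 0.949 = 1860
40–49: 1590 × 0.959 = 1525
50+: 540 × 0.931 + 320 × 0.469 = 503 + 150 = 653
Population now: 0–9=1259, 10–19=907, 20–29=529, 30–39=1860, 40–49=1525, 50+=653
Period 2.
Births: 529 × 0.359 = 190 ; 1860 × 0.217 = 404 ; 1525 × 0.388 = 592 → 1186
10–19: 1259 × 0.975 = 1228
20–29: 907 × 0.945 = 857
30–39: 529 × 0.949 = 502
40–49: 1860 × 0.959 = 1784
50+: 1525 × 0.931 + 653 × 0.469 = 1420 + 306 = 1726
Population now: 0–9=1186, 10–19=1228, 20–29=857, 30–39=502, 40–49=1784, 50+=1726
Total after period 2: 1186 + 1228 + 857 + 502 + 1784 + 1726 = 7283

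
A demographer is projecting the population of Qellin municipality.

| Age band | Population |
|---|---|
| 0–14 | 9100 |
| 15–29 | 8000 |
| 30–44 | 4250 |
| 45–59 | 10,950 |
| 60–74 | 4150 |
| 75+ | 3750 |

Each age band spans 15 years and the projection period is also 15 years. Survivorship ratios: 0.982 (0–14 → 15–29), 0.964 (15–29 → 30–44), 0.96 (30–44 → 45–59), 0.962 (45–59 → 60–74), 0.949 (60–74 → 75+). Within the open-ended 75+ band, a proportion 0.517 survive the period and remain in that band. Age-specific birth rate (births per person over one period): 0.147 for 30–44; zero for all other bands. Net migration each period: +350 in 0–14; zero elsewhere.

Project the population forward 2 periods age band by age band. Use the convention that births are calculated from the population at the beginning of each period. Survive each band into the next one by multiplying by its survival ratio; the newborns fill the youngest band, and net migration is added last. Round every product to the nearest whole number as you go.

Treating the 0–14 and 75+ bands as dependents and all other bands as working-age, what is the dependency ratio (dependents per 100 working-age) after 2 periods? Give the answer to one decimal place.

69.5

Numbering the bands 1..6 from youngest to oldest:
After projecting period 1:
Births: 4250 * 0.147 = 625
Band 2: 9100 * 0.982 = 8936
Band 3: 8000 * 0.964 = 7712
Band 4: 4250 * 0.96 = 4080
Band 5: 10950 * 0.962 = 10534
Band 6: 4150 * 0.949 + 3750 * 0.517 = 3938 + 1939 = 5877
Net migration: Band 1 + 350 → 975
End of period: [975, 8936, 7712, 4080, 10534, 5877]
After projecting period 2:
Births: 7712 * 0.147 = 1134
Band 2: 975 * 0.982 = 957
Band 3: 8936 * 0.964 = 8614
Band 4: 7712 * 0.96 = 7404
Band 5: 4080 * 0.962 = 3925
Band 6: 10534 * 0.949 + 5877 * 0.517 = 9997 + 3038 = 13035
Net migration: Band 1 + 350 → 1484
End of period: [1484, 957, 8614, 7404, 3925, 13035]
Dependents (band 0–14 + band 75+) = 1484 + 13035 = 14519; working-age = 20900; ratio = 14519/20900 × 100 = 69.5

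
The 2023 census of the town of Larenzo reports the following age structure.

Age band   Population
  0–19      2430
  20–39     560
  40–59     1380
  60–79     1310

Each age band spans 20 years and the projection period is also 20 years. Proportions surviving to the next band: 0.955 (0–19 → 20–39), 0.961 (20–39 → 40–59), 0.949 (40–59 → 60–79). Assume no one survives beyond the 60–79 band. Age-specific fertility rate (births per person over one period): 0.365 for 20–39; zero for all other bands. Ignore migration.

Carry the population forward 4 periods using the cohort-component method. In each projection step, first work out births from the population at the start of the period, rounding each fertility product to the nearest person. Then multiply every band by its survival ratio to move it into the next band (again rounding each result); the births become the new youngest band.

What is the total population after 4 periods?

Period 1.
Births: 560 × 0.365 = 204
20–39: 2430 × 0.955 = 2321
40–59: 560 × 0.961 = 538
60–79: 1380 × 0.949 = 1310
→ [204, 2321, 538, 1310]
Period 2.
Births: 2321 × 0.365 = 847
20–39: 204 × 0.955 = 195
40–59: 2321 × 0.961 = 2230
60–79: 538 × 0.949 = 511
→ [847, 195, 2230, 511]
Period 3.
Births: 195 × 0.365 = 71
20–39: 847 × 0.955 = 809
40–59: 195 × 0.961 = 187
60–79: 2230 × 0.949 = 2116
→ [71, 809, 187, 2116]
Period 4.
Births: 809 × 0.365 = 295
20–39: 71 × 0.955 = 68
40–59: 809 × 0.961 = 777
60–79: 187 × 0.949 = 177
→ [295, 68, 777, 177]
Total after period 4: 295 + 68 + 777 + 177 = 1317

1317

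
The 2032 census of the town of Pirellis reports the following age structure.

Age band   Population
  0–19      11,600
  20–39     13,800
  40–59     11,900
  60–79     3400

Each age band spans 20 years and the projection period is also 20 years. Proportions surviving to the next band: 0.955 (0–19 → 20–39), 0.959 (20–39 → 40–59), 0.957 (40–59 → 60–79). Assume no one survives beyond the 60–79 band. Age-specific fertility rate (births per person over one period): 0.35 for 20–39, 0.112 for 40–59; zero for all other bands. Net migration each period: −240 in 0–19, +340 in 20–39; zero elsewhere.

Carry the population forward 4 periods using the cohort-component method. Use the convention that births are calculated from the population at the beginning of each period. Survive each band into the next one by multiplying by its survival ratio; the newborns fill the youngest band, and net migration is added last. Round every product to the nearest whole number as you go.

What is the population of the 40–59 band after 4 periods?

Call the groups 1 to 4, youngest first.
[period 1]
Births: 13800 * 0.35 = 4830 ; 11900 * 0.112 = 1333 — total 6163
Group 2: 11600 * 0.955 = 11078
Group 3: 13800 * 0.959 = 13234
Group 4: 11900 * 0.957 = 11388
Net migration: Group 1 − 240 → 5923; Group 2 + 340 → 11418
End of period: [5923, 11418, 13234, 11388]
[period 2]
Births: 11418 * 0.35 = 3996 ; 13234 * 0.112 = 1482 — total 5478
Group 2: 5923 * 0.955 = 5656
Group 3: 11418 * 0.959 = 10950
Group 4: 13234 * 0.957 = 12665
Net migration: Group 1 − 240 → 5238; Group 2 + 340 → 5996
End of period: [5238, 5996, 10950, 12665]
[period 3]
Births: 5996 * 0.35 = 2099 ; 10950 * 0.112 = 1226 — total 3325
Group 2: 5238 * 0.955 = 5002
Group 3: 5996 * 0.959 = 5750
Group 4: 10950 * 0.957 = 10479
Net migration: Group 1 − 240 → 3085; Group 2 + 340 → 5342
End of period: [3085, 5342, 5750, 10479]
[period 4]
Births: 5342 * 0.35 = 1870 ; 5750 * 0.112 = 644 — total 2514
Group 2: 3085 * 0.955 = 2946
Group 3: 5342 * 0.959 = 5123
Group 4: 5750 * 0.957 = 5503
Net migration: Group 1 − 240 → 2274; Group 2 + 340 → 3286
End of period: [2274, 3286, 5123, 5503]

5123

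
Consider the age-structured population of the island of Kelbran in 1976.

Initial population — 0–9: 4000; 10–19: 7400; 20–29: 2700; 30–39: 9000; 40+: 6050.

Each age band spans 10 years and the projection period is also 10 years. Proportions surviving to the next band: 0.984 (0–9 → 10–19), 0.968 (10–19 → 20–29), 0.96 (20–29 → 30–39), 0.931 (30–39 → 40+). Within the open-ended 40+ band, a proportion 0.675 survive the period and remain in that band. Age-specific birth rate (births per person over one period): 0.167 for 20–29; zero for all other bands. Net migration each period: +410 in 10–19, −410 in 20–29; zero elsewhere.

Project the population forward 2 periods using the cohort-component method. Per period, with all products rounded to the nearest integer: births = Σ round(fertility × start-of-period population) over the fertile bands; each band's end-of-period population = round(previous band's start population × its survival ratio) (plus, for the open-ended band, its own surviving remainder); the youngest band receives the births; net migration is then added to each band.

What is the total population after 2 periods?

(Bands numbered youngest = 1 to oldest = 5.)
After projecting period 1:
Births: 2700 × 0.167 = 451
Band 2: 4000 × 0.984 = 3936
Band 3: 7400 × 0.968 = 7163
Band 4: 2700 × 0.96 = 2592
Band 5: 9000 × 0.931 + 6050 × 0.675 = 8379 + 4084 = 12463
Net migration: Band 2 + 410 → 4346; Band 3 − 410 → 6753
Population now: 0–9=451, 10–19=4346, 20–29=6753, 30–39=2592, 40+=12463
After projecting period 2:
Births: 6753 × 0.167 = 1128
Band 2: 451 × 0.984 = 444
Band 3: 4346 × 0.968 = 4207
Band 4: 6753 × 0.96 = 6483
Band 5: 2592 × 0.931 + 12463 × 0.675 = 2413 + 8413 = 10826
Net migration: Band 2 + 410 → 854; Band 3 − 410 → 3797
Population now: 0–9=1128, 10–19=854, 20–29=3797, 30–39=6483, 40+=10826
Total after period 2: 1128 + 854 + 3797 + 6483 + 10826 = 23088

23088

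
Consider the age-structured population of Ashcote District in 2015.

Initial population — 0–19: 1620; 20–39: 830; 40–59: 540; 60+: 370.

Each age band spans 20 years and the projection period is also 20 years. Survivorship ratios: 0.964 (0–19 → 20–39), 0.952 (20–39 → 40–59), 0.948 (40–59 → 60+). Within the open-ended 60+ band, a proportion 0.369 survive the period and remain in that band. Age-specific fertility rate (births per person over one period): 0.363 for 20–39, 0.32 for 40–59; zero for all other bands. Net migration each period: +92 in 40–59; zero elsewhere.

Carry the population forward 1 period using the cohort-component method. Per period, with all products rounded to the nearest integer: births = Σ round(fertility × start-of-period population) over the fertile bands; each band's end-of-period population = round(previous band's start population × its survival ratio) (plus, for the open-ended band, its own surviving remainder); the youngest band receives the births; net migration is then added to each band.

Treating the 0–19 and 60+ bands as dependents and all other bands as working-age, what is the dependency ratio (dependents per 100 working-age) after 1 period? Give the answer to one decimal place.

Period 1.
Births: 830 × 0.363 = 301 ; 540 × 0.32 = 173 → 474
20–39: 1620 × 0.964 = 1562
40–59: 830 × 0.952 = 790
60+: 540 × 0.948 + 370 × 0.369 = 512 + 137 = 649
Net migration: 40–59 + 92 → 882
Giving 474 / 1562 / 882 / 649.
Dependents (band 0–19 + band 60+) = 474 + 649 = 1123; working-age = 2444; ratio = 1123/2444 × 100 = 45.9

45.9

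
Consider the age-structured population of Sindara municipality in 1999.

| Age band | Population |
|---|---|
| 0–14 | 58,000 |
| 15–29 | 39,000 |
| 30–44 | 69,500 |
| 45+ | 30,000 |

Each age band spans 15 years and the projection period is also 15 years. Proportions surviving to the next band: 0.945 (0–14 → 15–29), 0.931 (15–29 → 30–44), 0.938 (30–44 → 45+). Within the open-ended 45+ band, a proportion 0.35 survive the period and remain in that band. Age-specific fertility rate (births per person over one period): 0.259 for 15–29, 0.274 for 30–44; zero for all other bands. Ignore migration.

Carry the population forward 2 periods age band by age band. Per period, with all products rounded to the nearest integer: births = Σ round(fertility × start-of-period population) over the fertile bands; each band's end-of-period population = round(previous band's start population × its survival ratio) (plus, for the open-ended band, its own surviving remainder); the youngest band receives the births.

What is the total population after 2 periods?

— Period 1 —
Births: 39000 × 0.259 = 10101 ; 69500 × 0.274 = 19043 → total 29144
15–29: 58000 × 0.945 = 54810
30–44: 39000 × 0.931 = 36309
45+: 69500 × 0.938 + 30000 × 0.35 = 65191 + 10500 = 75691
→ [29144, 54810, 36309, 75691]
— Period 2 —
Births: 54810 × 0.259 = 14196 ; 36309 × 0.274 = 9949 → total 24145
15–29: 29144 × 0.945 = 27541
30–44: 54810 × 0.931 = 51028
45+: 36309 × 0.938 + 75691 × 0.35 = 34058 + 26492 = 60550
→ [24145, 27541, 51028, 60550]
Total after period 2: 24145 + 27541 + 51028 + 60550 = 163264

163264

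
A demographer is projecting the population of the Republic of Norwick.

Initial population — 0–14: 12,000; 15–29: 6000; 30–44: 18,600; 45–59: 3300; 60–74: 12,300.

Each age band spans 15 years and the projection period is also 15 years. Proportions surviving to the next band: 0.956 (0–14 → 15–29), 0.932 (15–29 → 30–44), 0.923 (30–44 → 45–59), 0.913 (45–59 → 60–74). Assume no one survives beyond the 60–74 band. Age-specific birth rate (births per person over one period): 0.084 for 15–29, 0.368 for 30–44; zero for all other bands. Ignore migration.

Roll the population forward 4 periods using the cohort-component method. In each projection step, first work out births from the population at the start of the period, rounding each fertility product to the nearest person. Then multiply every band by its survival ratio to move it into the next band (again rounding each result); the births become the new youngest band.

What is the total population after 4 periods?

[period 1]
Births: 6000 × 0.084 = 504, 18600 × 0.368 = 6845 → total 7349
15–29: 12000 × 0.956 = 11472
30–44: 6000 × 0.932 = 5592
45–59: 18600 × 0.923 = 17168
60–74: 3300 × 0.913 = 3013
Population now: 0–14=7349, 15–29=11472, 30–44=5592, 45–59=17168, 60–74=3013
[period 2]
Births: 11472 × 0.084 = 964, 5592 × 0.368 = 2058 → total 3022
15–29: 7349 × 0.956 = 7026
30–44: 11472 × 0.932 = 10692
45–59: 5592 × 0.923 = 5161
60–74: 17168 × 0.913 = 15674
Population now: 0–14=3022, 15–29=7026, 30–44=10692, 45–59=5161, 60–74=15674
[period 3]
Births: 7026 × 0.084 = 590, 10692 × 0.368 = 3935 → total 4525
15–29: 3022 × 0.956 = 2889
30–44: 7026 × 0.932 = 6548
45–59: 10692 × 0.923 = 9869
60–74: 5161 × 0.913 = 4712
Population now: 0–14=4525, 15–29=2889, 30–44=6548, 45–59=9869, 60–74=4712
[period 4]
Births: 2889 × 0.084 = 243, 6548 × 0.368 = 2410 → total 2653
15–29: 4525 × 0.956 = 4326
30–44: 2889 × 0.932 = 2693
45–59: 6548 × 0.923 = 6044
60–74: 9869 × 0.913 = 9010
Population now: 0–14=2653, 15–29=4326, 30–44=2693, 45–59=6044, 60–74=9010
Total after period 4: 2653 + 4326 + 2693 + 6044 + 9010 = 24726

24726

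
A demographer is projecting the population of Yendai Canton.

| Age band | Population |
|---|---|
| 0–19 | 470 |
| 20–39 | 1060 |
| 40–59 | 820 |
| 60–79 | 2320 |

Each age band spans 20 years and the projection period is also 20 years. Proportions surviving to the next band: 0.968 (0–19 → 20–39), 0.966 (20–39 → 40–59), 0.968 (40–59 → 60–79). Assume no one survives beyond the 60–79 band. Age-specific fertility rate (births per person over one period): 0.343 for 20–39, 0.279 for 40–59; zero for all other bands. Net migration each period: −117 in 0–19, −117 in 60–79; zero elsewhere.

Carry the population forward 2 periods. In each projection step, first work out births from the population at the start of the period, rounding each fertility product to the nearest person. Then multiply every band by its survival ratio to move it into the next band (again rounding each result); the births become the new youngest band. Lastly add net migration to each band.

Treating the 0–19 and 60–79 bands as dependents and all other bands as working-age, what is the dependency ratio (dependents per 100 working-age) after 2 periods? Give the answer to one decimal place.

133.1

Let band 1 be 0–19 through band 4 = 60–79.
— Period 1 —
Births: 1060 * 0.343 = 364  |  820 * 0.279 = 229 → total 593
Band 2: 470 * 0.968 = 455
Band 3: 1060 * 0.966 = 1024
Band 4: 820 * 0.968 = 794
Net migration: Band 1 − 117 → 476; Band 4 − 117 → 677
→ [476, 455, 1024, 677]
— Period 2 —
Births: 455 * 0.343 = 156  |  1024 * 0.279 = 286 → total 442
Band 2: 476 * 0.968 = 461
Band 3: 455 * 0.966 = 440
Band 4: 1024 * 0.968 = 991
Net migration: Band 1 − 117 → 325; Band 4 − 117 → 874
→ [325, 461, 440, 874]
Dependents (band 0–19 + band 60–79) = 325 + 874 = 1199; working-age = 901; ratio = 1199/901 × 100 = 133.1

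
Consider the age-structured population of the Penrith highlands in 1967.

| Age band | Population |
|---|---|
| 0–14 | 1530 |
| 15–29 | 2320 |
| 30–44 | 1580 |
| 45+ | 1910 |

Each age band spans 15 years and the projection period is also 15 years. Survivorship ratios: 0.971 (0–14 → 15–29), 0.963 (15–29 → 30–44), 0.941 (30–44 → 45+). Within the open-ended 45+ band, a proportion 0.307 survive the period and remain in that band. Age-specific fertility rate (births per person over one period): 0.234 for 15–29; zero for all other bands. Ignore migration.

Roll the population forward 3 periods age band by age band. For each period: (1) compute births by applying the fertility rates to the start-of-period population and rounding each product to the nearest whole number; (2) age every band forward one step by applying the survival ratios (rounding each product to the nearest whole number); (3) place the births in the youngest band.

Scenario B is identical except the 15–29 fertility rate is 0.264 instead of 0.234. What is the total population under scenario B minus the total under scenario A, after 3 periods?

Period 1:
Births: 2320 × 0.234 = 543
15–29: 1530 × 0.971 = 1486
30–44: 2320 × 0.963 = 2234
45+: 1580 × 0.941 + 1910 × 0.307 = 1487 + 586 = 2073
→ [543, 1486, 2234, 2073]
Period 2:
Births: 1486 × 0.234 = 348
15–29: 543 × 0.971 = 527
30–44: 1486 × 0.963 = 1431
45+: 2234 × 0.941 + 2073 × 0.307 = 2102 + 636 = 2738
→ [348, 527, 1431, 2738]
Period 3:
Births: 527 × 0.234 = 123
15–29: 348 × 0.971 = 338
30–44: 527 × 0.963 = 508
45+: 1431 × 0.941 + 2738 × 0.307 = 1347 + 841 = 2188
→ [123, 338, 508, 2188]
Scenario A total after 3 periods: 3157
Scenario B projection —
Period 1:
Births: 2320 × 0.264 = 612
15–29: 1530 × 0.971 = 1486
30–44: 2320 × 0.963 = 2234
45+: 1580 × 0.941 + 1910 × 0.307 = 1487 + 586 = 2073
→ [612, 1486, 2234, 2073]
Period 2:
Births: 1486 × 0.264 = 392
15–29: 612 × 0.971 = 594
30–44: 1486 × 0.963 = 1431
45+: 2234 × 0.941 + 2073 × 0.307 = 2102 + 636 = 2738
→ [392, 594, 1431, 2738]
Period 3:
Births: 594 × 0.264 = 157
15–29: 392 × 0.971 = 381
30–44: 594 × 0.963 = 572
45+: 1431 × 0.941 + 2738 × 0.307 = 1347 + 841 = 2188
→ [157, 381, 572, 2188]
Scenario B total after 3 periods: 3298
Difference B − A = 3298 − 3157 = 141

141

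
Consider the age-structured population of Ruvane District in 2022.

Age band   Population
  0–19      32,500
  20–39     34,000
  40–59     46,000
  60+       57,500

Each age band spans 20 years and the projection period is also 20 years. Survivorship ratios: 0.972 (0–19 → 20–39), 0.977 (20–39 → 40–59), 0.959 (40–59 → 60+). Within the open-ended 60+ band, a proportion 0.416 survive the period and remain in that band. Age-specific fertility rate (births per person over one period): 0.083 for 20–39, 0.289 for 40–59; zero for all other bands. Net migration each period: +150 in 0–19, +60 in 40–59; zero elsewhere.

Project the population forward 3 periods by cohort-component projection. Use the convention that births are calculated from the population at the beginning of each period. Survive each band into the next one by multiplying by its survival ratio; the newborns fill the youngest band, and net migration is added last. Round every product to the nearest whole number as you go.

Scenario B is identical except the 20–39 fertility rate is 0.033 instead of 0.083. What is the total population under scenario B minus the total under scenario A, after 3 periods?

-3996

Call the groups 1 to 4, youngest first.
After projecting period 1:
Births: 34000 × 0.083 = 2822 ; 46000 × 0.289 = 13294 → total 16116
Group 2: 32500 × 0.972 = 31590
Group 3: 34000 × 0.977 = 33218
Group 4: 46000 × 0.959 + 57500 × 0.416 = 44114 + 23920 = 68034
Net migration: Group 1 + 150 → 16266; Group 3 + 60 → 33278
Population now: 0–19=16266, 20–39=31590, 40–59=33278, 60+=68034
After projecting period 2:
Births: 31590 × 0.083 = 2622 ; 33278 × 0.289 = 9617 → total 12239
Group 2: 16266 × 0.972 = 15811
Group 3: 31590 × 0.977 = 30863
Group 4: 33278 × 0.959 + 68034 × 0.416 = 31914 + 28302 = 60216
Net migration: Group 1 + 150 → 12389; Group 3 + 60 → 30923
Population now: 0–19=12389, 20–39=15811, 40–59=30923, 60+=60216
After projecting period 3:
Births: 15811 × 0.083 = 1312 ; 30923 × 0.289 = 8937 → total 10249
Group 2: 12389 × 0.972 = 12042
Group 3: 15811 × 0.977 = 15447
Group 4: 30923 × 0.959 + 60216 × 0.416 = 29655 + 25050 = 54705
Net migration: Group 1 + 150 → 10399; Group 3 + 60 → 15507
Population now: 0–19=10399, 20–39=12042, 40–59=15507, 60+=54705
Scenario A total after 3 periods: 92653
Scenario B projection —
After projecting period 1:
Births: 34000 × 0.033 = 1122 ; 46000 × 0.289 = 13294 → total 14416
Group 2: 32500 × 0.972 = 31590
Group 3: 34000 × 0.977 = 33218
Group 4: 46000 × 0.959 + 57500 × 0.416 = 44114 + 23920 = 68034
Net migration: Group 1 + 150 → 14566; Group 3 + 60 → 33278
Population now: 0–19=14566, 20–39=31590, 40–59=33278, 60+=68034
After projecting period 2:
Births: 31590 × 0.033 = 1042 ; 33278 × 0.289 = 9617 → total 10659
Group 2: 14566 × 0.972 = 14158
Group 3: 31590 × 0.977 = 30863
Group 4: 33278 × 0.959 + 68034 × 0.416 = 31914 + 28302 = 60216
Net migration: Group 1 + 150 → 10809; Group 3 + 60 → 30923
Population now: 0–19=10809, 20–39=14158, 40–59=30923, 60+=60216
After projecting period 3:
Births: 14158 × 0.033 = 467 ; 30923 × 0.289 = 8937 → total 9404
Group 2: 10809 × 0.972 = 10506
Group 3: 14158 × 0.977 = 13832
Group 4: 30923 × 0.959 + 60216 × 0.416 = 29655 + 25050 = 54705
Net migration: Group 1 + 150 → 9554; Group 3 + 60 → 13892
Population now: 0–19=9554, 20–39=10506, 40–59=13892, 60+=54705
Scenario B total after 3 periods: 88657
Difference B − A = 88657 − 92653 = -3996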